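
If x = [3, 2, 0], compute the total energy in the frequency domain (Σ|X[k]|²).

Parseval: Σ|x[n]|² = (1/N)Σ|X[k]|², so Σ|X[k]|² = N·Σ|x[n]|² = 3·13.0000

Σ|X[k]|² = N·Σ|x[n]|² = 3·13.0000 = 39.0000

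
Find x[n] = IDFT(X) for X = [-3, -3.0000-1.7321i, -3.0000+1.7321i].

x[n] = (1/3) Σ(k=0 to 2) X[k] · e^(2πikn/3)

Computing each x[n]:
x[0] = -3
x[1] = 1
x[2] = -1

x = [-3, 1, -1]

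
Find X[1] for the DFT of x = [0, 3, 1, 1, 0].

X[1] = Σ(n=0 to 4) x[n] · ω_5^(1n) where ω_5 = e^(-2πi/5)
= (0)·ω_5^0 + (3)·ω_5^1 + (1)·ω_5^2 + (1)·ω_5^3 + (0)·ω_5^4

X[1] = -0.6910-2.8532i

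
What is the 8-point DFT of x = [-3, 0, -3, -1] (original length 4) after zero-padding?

Original 4-point DFT: [-7, -1i, -5, 1i]
Zero-padded 8-point DFT provides frequency interpolation.

DFT_8([x, 0, ...]) = [-7, -2.2929+3.7071i, -1i, -3.7071-2.2929i, -5, -3.7071+2.2929i, 1i, -2.2929-3.7071i]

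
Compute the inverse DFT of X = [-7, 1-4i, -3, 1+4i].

x[n] = (1/4) Σ(k=0 to 3) X[k] · e^(2πikn/4)

Computing each x[n]:
x[0] = -2
x[1] = 1
x[2] = -3
x[3] = -3

x = [-2, 1, -3, -3]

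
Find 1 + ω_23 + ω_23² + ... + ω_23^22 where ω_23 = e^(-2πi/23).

Sum of all nth roots of unity equals 0 for n > 1 (geometric series with r ≠ 1).

0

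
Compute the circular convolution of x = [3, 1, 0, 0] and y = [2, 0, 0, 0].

(x ⊛ y)[n] = Σ(m=0 to 3) x[m] · y[(n-m) mod 4]

Computing each output sample:
(x ⊛ y)[0] = 6
(x ⊛ y)[1] = 2
(x ⊛ y)[2] = 0
(x ⊛ y)[3] = 0

x ⊛ y = [6, 2, 0, 0]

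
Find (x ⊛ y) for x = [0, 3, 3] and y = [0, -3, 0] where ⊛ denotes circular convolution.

(x ⊛ y)[n] = Σ(m=0 to 2) x[m] · y[(n-m) mod 3]

Computing each output sample:
(x ⊛ y)[0] = -9
(x ⊛ y)[1] = 0
(x ⊛ y)[2] = -9

x ⊛ y = [-9, 0, -9]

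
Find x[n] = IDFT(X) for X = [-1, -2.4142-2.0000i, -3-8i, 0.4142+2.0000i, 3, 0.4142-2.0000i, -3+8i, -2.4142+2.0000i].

x[n] = (1/8) Σ(k=0 to 7) X[k] · e^(2πikn/8)

Computing each x[n]:
x[0] = -1
x[1] = 1
x[2] = 2
x[3] = -2
x[4] = 0
x[5] = 2
x[6] = 0
x[7] = -3

x = [-1, 1, 2, -2, 0, 2, 0, -3]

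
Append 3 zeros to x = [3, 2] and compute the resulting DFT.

Original 2-point DFT: [5, 1]
Zero-padded 5-point DFT provides frequency interpolation.

DFT_5([x, 0, ...]) = [5, 3.6180-1.9021i, 1.3820-1.1756i, 1.3820+1.1756i, 3.6180+1.9021i]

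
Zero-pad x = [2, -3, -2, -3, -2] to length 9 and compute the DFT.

Original 5-point DFT: [-8, 4.5000+0.3633i, 4.5000+1.5388i, 4.5000-1.5388i, 4.5000-0.3633i]
Zero-padded 9-point DFT provides frequency interpolation.

DFT_9([x, 0, ...]) = [-8, 2.7340+7.1801i, 3.3264-0.2452i, 2.5000+2.5981i, 4.4397+0.3689i, 4.4397-0.3689i, 2.5000-2.5981i, 3.3264+0.2452i, 2.7340-7.1801i]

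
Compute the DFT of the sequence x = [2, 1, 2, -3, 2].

X[k] = Σ(n=0 to 4) x[n] · ω_5^(nk)
where ω_5 = e^(-2πi/5)

Computing each X[k]:
X[0] = 4
X[1] = 3.7361-1.9879i
X[2] = -0.7361+5.3431i
X[3] = -0.7361-5.3431i
X[4] = 3.7361+1.9879i

X = [4, 3.7361-1.9879i, -0.7361+5.3431i, -0.7361-5.3431i, 3.7361+1.9879i]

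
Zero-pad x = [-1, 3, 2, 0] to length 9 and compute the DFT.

Original 4-point DFT: [4, -3-3i, -2, -3+3i]
Zero-padded 9-point DFT provides frequency interpolation.

DFT_9([x, 0, ...]) = [4, 1.6454-3.8980i, -2.3584-3.6385i, -3.5000-0.8660i, -2.2870+0.2595i, -2.2870-0.2595i, -3.5000+0.8660i, -2.3584+3.6385i, 1.6454+3.8980i]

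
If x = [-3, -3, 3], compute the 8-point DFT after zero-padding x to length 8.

Original 3-point DFT: [-3, -3.0000+5.1962i, -3.0000-5.1962i]
Zero-padded 8-point DFT provides frequency interpolation.

DFT_8([x, 0, ...]) = [-3, -5.1213-0.8787i, -6+3i, -0.8787+5.1213i, 3, -0.8787-5.1213i, -6-3i, -5.1213+0.8787i]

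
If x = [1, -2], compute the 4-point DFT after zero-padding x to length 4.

Original 2-point DFT: [-1, 3]
Zero-padded 4-point DFT provides frequency interpolation.

DFT_4([x, 0, ...]) = [-1, 1+2i, 3, 1-2i]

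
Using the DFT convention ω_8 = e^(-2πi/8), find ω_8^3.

ω_8^3 = e^(-2πi·3/8)
= cos(-2π·3/8) + i·sin(-2π·3/8)
= cos(-6π/8) + i·sin(-6π/8)

ω_8^3 = cos(-6π/8) + i·sin(-6π/8) = -0.7071-0.7071i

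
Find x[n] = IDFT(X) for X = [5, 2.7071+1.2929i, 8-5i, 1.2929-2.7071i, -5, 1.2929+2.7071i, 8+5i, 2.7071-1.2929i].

x[n] = (1/8) Σ(k=0 to 7) X[k] · e^(2πikn/8)

Computing each x[n]:
x[0] = 3
x[1] = 3
x[2] = -3
x[3] = 0
x[4] = 1
x[5] = 2
x[6] = -1
x[7] = 0

x = [3, 3, -3, 0, 1, 2, -1, 0]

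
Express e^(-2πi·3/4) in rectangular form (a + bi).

ω_4^3 = e^(-2πi·3/4)
= cos(-2π·3/4) + i·sin(-2π·3/4)
= cos(-6π/4) + i·sin(-6π/4)

ω_4^3 = cos(-6π/4) + i·sin(-6π/4) = 1i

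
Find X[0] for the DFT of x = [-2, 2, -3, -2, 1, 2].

X[0] = Σ(n=0 to 5) x[n] · ω_6^0 = Σ x[n]
= (-2) + (2) + (-3) + (-2) + (1) + (2)

X[0] = -2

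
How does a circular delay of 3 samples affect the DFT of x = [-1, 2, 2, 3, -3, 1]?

Time shift by 3: X_shifted[k] = ω_6^(3k) · X[k]
Shifted x = [3, -3, 1, -1, 2, 2]

DFT(x[n-3]) = [4, 2.0000+5.1962i, 1.0000+3.4641i, 8, 1.0000-3.4641i, 2.0000-5.1962i]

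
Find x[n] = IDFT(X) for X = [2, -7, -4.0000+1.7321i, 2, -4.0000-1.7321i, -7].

x[n] = (1/6) Σ(k=0 to 5) X[k] · e^(2πikn/6)

Computing each x[n]:
x[0] = -3
x[1] = -1
x[2] = 3
x[3] = 1
x[4] = 2
x[5] = 0

x = [-3, -1, 3, 1, 2, 0]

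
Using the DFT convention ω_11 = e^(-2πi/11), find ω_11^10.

ω_11^10 = e^(-2πi·10/11)
= cos(-2π·10/11) + i·sin(-2π·10/11)
= cos(-20π/11) + i·sin(-20π/11)

ω_11^10 = cos(-20π/11) + i·sin(-20π/11) = 0.8413+0.5406i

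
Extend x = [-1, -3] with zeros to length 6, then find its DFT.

Original 2-point DFT: [-4, 2]
Zero-padded 6-point DFT provides frequency interpolation.

DFT_6([x, 0, ...]) = [-4, -2.5000+2.5981i, 0.5000+2.5981i, 2, 0.5000-2.5981i, -2.5000-2.5981i]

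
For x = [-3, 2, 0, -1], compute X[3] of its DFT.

X[3] = Σ(n=0 to 3) x[n] · ω_4^(3n) where ω_4 = e^(-2πi/4)
= (-3)·ω_4^0 + (2)·ω_4^3 + (0)·ω_4^6 + (-1)·ω_4^9

X[3] = -3+3i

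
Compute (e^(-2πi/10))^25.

Since ω_10^10 = 1, powers reduce modulo 10.
25 mod 10 = 5
So ω_10^25 = ω_10^5 = e^(-2πi·5/10)

ω_10^25 = ω_10^5 = -1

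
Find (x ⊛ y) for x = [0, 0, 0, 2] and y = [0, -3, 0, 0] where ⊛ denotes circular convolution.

(x ⊛ y)[n] = Σ(m=0 to 3) x[m] · y[(n-m) mod 4]

Computing each output sample:
(x ⊛ y)[0] = -6
(x ⊛ y)[1] = 0
(x ⊛ y)[2] = 0
(x ⊛ y)[3] = 0

x ⊛ y = [-6, 0, 0, 0]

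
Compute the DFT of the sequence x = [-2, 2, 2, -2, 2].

X[k] = Σ(n=0 to 4) x[n] · ω_5^(nk)
where ω_5 = e^(-2πi/5)

Computing each X[k]:
X[0] = 2
X[1] = -0.7639-2.3511i
X[2] = -5.2361+3.8042i
X[3] = -5.2361-3.8042i
X[4] = -0.7639+2.3511i

X = [2, -0.7639-2.3511i, -5.2361+3.8042i, -5.2361-3.8042i, -0.7639+2.3511i]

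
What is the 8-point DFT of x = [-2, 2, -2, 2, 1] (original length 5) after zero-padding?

Original 5-point DFT: [1, -1.0729+1.4001i, -4.4271-4.3920i, -4.4271+4.3920i, -1.0729-1.4001i]
Zero-padded 8-point DFT provides frequency interpolation.

DFT_8([x, 0, ...]) = [1, -3.0000-0.8284i, 1, -3.0000-4.8284i, -7, -3.0000+4.8284i, 1, -3.0000+0.8284i]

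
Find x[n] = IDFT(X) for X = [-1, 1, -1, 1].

x[n] = (1/4) Σ(k=0 to 3) X[k] · e^(2πikn/4)

Computing each x[n]:
x[0] = 0
x[1] = 0
x[2] = -1
x[3] = 0

x = [0, 0, -1, 0]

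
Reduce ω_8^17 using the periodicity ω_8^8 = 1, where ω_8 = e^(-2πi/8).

Since ω_8^8 = 1, powers reduce modulo 8.
17 mod 8 = 1
So ω_8^17 = ω_8^1 = e^(-2πi·1/8)

ω_8^17 = ω_8^1 = 0.7071-0.7071i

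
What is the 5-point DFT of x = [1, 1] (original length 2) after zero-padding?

Original 2-point DFT: [2, 0]
Zero-padded 5-point DFT provides frequency interpolation.

DFT_5([x, 0, ...]) = [2, 1.3090-0.9511i, 0.1910-0.5878i, 0.1910+0.5878i, 1.3090+0.9511i]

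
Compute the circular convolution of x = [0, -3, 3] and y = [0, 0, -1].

(x ⊛ y)[n] = Σ(m=0 to 2) x[m] · y[(n-m) mod 3]

Computing each output sample:
(x ⊛ y)[0] = 3
(x ⊛ y)[1] = -3
(x ⊛ y)[2] = 0

x ⊛ y = [3, -3, 0]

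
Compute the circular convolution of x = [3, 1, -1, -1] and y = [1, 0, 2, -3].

(x ⊛ y)[n] = Σ(m=0 to 3) x[m] · y[(n-m) mod 4]

Computing each output sample:
(x ⊛ y)[0] = -2
(x ⊛ y)[1] = 2
(x ⊛ y)[2] = 8
(x ⊛ y)[3] = -8

x ⊛ y = [-2, 2, 8, -8]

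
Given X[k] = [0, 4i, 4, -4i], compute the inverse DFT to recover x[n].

x[n] = (1/4) Σ(k=0 to 3) X[k] · e^(2πikn/4)

Computing each x[n]:
x[0] = 1
x[1] = -3
x[2] = 1
x[3] = 1

x = [1, -3, 1, 1]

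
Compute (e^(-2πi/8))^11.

Since ω_8^8 = 1, powers reduce modulo 8.
11 mod 8 = 3
So ω_8^11 = ω_8^3 = e^(-2πi·3/8)

ω_8^11 = ω_8^3 = -0.7071-0.7071i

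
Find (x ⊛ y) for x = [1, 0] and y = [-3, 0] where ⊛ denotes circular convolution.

(x ⊛ y)[n] = Σ(m=0 to 1) x[m] · y[(n-m) mod 2]

Computing each output sample:
(x ⊛ y)[0] = -3
(x ⊛ y)[1] = 0

x ⊛ y = [-3, 0]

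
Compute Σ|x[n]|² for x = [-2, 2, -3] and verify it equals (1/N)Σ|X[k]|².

Time domain:
Σ|x[n]|² = |-2|² + |2|² + |-3|² = 17.0000

Frequency domain:
(1/3)Σ|X[k]|² = (1/3)(|-3|² + |-1.5000-4.3301i|² + |-1.5000+4.3301i|²) = (1/3)·51.0000 = 17.0000

Both sides agree, confirming Parseval's theorem.

Σ|x[n]|² = (1/N)Σ|X[k]|² = 17.0000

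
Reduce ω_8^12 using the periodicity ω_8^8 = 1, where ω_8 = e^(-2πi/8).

Since ω_8^8 = 1, powers reduce modulo 8.
12 mod 8 = 4
So ω_8^12 = ω_8^4 = e^(-2πi·4/8)

ω_8^12 = ω_8^4 = -1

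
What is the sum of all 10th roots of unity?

Sum of all nth roots of unity equals 0 for n > 1 (geometric series with r ≠ 1).

0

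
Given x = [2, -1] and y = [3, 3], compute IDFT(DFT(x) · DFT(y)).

(x ⊛ y)[n] = Σ(m=0 to 1) x[m] · y[(n-m) mod 2]

Computing each output sample:
(x ⊛ y)[0] = 3
(x ⊛ y)[1] = 3

x ⊛ y = [3, 3]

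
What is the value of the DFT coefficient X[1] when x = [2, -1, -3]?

X[1] = Σ(n=0 to 2) x[n] · ω_3^(1n) where ω_3 = e^(-2πi/3)
= (2)·ω_3^0 + (-1)·ω_3^1 + (-3)·ω_3^2

X[1] = 4.0000-1.7321i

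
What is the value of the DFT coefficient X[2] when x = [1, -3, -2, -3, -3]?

X[2] = Σ(n=0 to 4) x[n] · ω_5^(2n) where ω_5 = e^(-2πi/5)
= (1)·ω_5^0 + (-3)·ω_5^2 + (-2)·ω_5^4 + (-3)·ω_5^6 + (-3)·ω_5^8

X[2] = 4.3090+0.9511i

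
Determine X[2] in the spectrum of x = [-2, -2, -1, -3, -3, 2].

X[2] = Σ(n=0 to 5) x[n] · ω_6^(2n) where ω_6 = e^(-2πi/6)
= (-2)·ω_6^0 + (-2)·ω_6^2 + (-1)·ω_6^4 + (-3)·ω_6^6 + (-3)·ω_6^8 + (2)·ω_6^10

X[2] = -3.0000+5.1962i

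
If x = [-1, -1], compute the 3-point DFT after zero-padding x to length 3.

Original 2-point DFT: [-2, 0]
Zero-padded 3-point DFT provides frequency interpolation.

DFT_3([x, 0, ...]) = [-2, -0.5000+0.8660i, -0.5000-0.8660i]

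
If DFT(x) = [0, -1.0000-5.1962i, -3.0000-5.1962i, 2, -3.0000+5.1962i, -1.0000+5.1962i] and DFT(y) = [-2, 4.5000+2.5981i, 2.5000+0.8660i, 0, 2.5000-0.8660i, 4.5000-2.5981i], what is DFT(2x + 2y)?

By linearity: DFT(2x + 2y) = 2·DFT(x) + 2·DFT(y)
= 2·[0, -1.0000-5.1962i, -3.0000-5.1962i, 2, -3.0000+5.1962i, -1.0000+5.1962i] + 2·[-2, 4.5000+2.5981i, 2.5000+0.8660i, 0, 2.5000-0.8660i, 4.5000-2.5981i]

Computing element-wise:
Z[0] = 2·(0) + 2·(-2) = -4
Z[1] = 2·(-1.0000-5.1962i) + 2·(4.5000+2.5981i) = 7.0000-5.1962i
Z[2] = 2·(-3.0000-5.1962i) + 2·(2.5000+0.8660i) = -1.0000-8.6604i
Z[3] = 2·(2) + 2·(0) = 4
Z[4] = 2·(-3.0000+5.1962i) + 2·(2.5000-0.8660i) = -1.0000+8.6604i
Z[5] = 2·(-1.0000+5.1962i) + 2·(4.5000-2.5981i) = 7.0000+5.1962i

DFT(2x + 2y) = 2·X + 2·Y = [-4, 7.0000-5.1962i, -1.0000-8.6604i, 4, -1.0000+8.6604i, 7.0000+5.1962i]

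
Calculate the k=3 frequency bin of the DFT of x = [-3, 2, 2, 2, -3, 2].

X[3] = Σ(n=0 to 5) x[n] · ω_6^(3n) where ω_6 = e^(-2πi/6)
= (-3)·ω_6^0 + (2)·ω_6^3 + (2)·ω_6^6 + (2)·ω_6^9 + (-3)·ω_6^12 + (2)·ω_6^15

X[3] = -10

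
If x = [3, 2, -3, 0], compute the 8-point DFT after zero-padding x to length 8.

Original 4-point DFT: [2, 6-2i, -2, 6+2i]
Zero-padded 8-point DFT provides frequency interpolation.

DFT_8([x, 0, ...]) = [2, 4.4142+1.5858i, 6-2i, 1.5858-4.4142i, -2, 1.5858+4.4142i, 6+2i, 4.4142-1.5858i]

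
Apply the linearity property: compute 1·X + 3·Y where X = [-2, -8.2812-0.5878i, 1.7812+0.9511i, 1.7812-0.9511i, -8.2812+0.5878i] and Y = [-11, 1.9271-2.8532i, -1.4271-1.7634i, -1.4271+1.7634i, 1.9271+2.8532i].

By linearity: DFT(1x + 3y) = 1·DFT(x) + 3·DFT(y)
= 1·[-2, -8.2812-0.5878i, 1.7812+0.9511i, 1.7812-0.9511i, -8.2812+0.5878i] + 3·[-11, 1.9271-2.8532i, -1.4271-1.7634i, -1.4271+1.7634i, 1.9271+2.8532i]

Computing element-wise:
Z[0] = 1·(-2) + 3·(-11) = -35
Z[1] = 1·(-8.2812-0.5878i) + 3·(1.9271-2.8532i) = -2.4999-9.1474i
Z[2] = 1·(1.7812+0.9511i) + 3·(-1.4271-1.7634i) = -2.5001-4.3391i
Z[3] = 1·(1.7812-0.9511i) + 3·(-1.4271+1.7634i) = -2.5001+4.3391i
Z[4] = 1·(-8.2812+0.5878i) + 3·(1.9271+2.8532i) = -2.4999+9.1474i

DFT(1x + 3y) = 1·X + 3·Y = [-35, -2.4999-9.1474i, -2.5001-4.3391i, -2.5001+4.3391i, -2.4999+9.1474i]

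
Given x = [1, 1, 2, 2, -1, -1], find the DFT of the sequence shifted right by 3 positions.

Time shift by 3: X_shifted[k] = ω_6^(3k) · X[k]
Shifted x = [2, -1, -1, 1, 1, 2]

DFT(x[n-3]) = [4, 1.5000+4.3301i, 2.5000+0.8660i, 0, 2.5000-0.8660i, 1.5000-4.3301i]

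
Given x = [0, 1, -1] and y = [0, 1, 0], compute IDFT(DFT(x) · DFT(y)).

(x ⊛ y)[n] = Σ(m=0 to 2) x[m] · y[(n-m) mod 3]

Computing each output sample:
(x ⊛ y)[0] = -1
(x ⊛ y)[1] = 0
(x ⊛ y)[2] = 1

x ⊛ y = [-1, 0, 1]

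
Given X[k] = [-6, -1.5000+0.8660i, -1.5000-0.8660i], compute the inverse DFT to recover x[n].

x[n] = (1/3) Σ(k=0 to 2) X[k] · e^(2πikn/3)

Computing each x[n]:
x[0] = -3
x[1] = -2
x[2] = -1

x = [-3, -2, -1]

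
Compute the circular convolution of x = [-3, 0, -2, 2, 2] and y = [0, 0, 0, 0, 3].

(x ⊛ y)[n] = Σ(m=0 to 4) x[m] · y[(n-m) mod 5]

Computing each output sample:
(x ⊛ y)[0] = 0
(x ⊛ y)[1] = -6
(x ⊛ y)[2] = 6
(x ⊛ y)[3] = 6
(x ⊛ y)[4] = -9

x ⊛ y = [0, -6, 6, 6, -9]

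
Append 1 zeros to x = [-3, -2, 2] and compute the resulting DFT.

Original 3-point DFT: [-3, -3.0000+3.4641i, -3.0000-3.4641i]
Zero-padded 4-point DFT provides frequency interpolation.

DFT_4([x, 0, ...]) = [-3, -5+2i, 1, -5-2i]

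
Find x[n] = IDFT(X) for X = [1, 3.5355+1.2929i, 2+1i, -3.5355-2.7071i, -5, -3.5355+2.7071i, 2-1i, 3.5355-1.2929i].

x[n] = (1/8) Σ(k=0 to 7) X[k] · e^(2πikn/8)

Computing each x[n]:
x[0] = 0
x[1] = 2
x[2] = -2
x[3] = 0
x[4] = 0
x[5] = -1
x[6] = 0
x[7] = 2

x = [0, 2, -2, 0, 0, -1, 0, 2]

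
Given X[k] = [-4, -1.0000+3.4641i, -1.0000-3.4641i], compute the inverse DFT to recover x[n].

x[n] = (1/3) Σ(k=0 to 2) X[k] · e^(2πikn/3)

Computing each x[n]:
x[0] = -2
x[1] = -3
x[2] = 1

x = [-2, -3, 1]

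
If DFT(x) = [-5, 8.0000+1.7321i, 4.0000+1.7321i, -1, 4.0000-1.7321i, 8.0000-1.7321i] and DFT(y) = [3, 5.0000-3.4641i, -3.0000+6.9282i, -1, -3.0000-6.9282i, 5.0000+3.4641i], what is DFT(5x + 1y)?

By linearity: DFT(5x + 1y) = 5·DFT(x) + 1·DFT(y)
= 5·[-5, 8.0000+1.7321i, 4.0000+1.7321i, -1, 4.0000-1.7321i, 8.0000-1.7321i] + 1·[3, 5.0000-3.4641i, -3.0000+6.9282i, -1, -3.0000-6.9282i, 5.0000+3.4641i]

Computing element-wise:
Z[0] = 5·(-5) + 1·(3) = -22
Z[1] = 5·(8.0000+1.7321i) + 1·(5.0000-3.4641i) = 45.0000+5.1964i
Z[2] = 5·(4.0000+1.7321i) + 1·(-3.0000+6.9282i) = 17.0000+15.5887i
Z[3] = 5·(-1) + 1·(-1) = -6
Z[4] = 5·(4.0000-1.7321i) + 1·(-3.0000-6.9282i) = 17.0000-15.5887i
Z[5] = 5·(8.0000-1.7321i) + 1·(5.0000+3.4641i) = 45.0000-5.1964i

DFT(5x + 1y) = 5·X + 1·Y = [-22, 45.0000+5.1964i, 17.0000+15.5887i, -6, 17.0000-15.5887i, 45.0000-5.1964i]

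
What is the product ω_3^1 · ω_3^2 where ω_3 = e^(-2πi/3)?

The primitive 3rd roots of unity are ω_3^k for k coprime to 3: k ∈ {1, 2}
Their product equals the constant term of the cyclotomic polynomial Φ_3(x) up to sign.
For n ≥ 3, the product of all primitive nth roots of unity is 1. (For n=1 it is 1; for n=2 it is -1.)

1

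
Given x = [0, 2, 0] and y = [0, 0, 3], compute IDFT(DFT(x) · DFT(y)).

(x ⊛ y)[n] = Σ(m=0 to 2) x[m] · y[(n-m) mod 3]

Computing each output sample:
(x ⊛ y)[0] = 6
(x ⊛ y)[1] = 0
(x ⊛ y)[2] = 0

x ⊛ y = [6, 0, 0]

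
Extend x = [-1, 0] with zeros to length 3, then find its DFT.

Original 2-point DFT: [-1, -1]
Zero-padded 3-point DFT provides frequency interpolation.

DFT_3([x, 0, ...]) = [-1, -1, -1]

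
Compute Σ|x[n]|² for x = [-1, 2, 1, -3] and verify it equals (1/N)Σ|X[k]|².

Time domain:
Σ|x[n]|² = |-1|² + |2|² + |1|² + |-3|² = 15.0000

Frequency domain:
(1/4)Σ|X[k]|² = (1/4)(|-1|² + |-2-5i|² + |1|² + |-2+5i|²) = (1/4)·60.0000 = 15.0000

Both sides agree, confirming Parseval's theorem.

Σ|x[n]|² = (1/N)Σ|X[k]|² = 15.0000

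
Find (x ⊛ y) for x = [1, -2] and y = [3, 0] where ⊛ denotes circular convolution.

(x ⊛ y)[n] = Σ(m=0 to 1) x[m] · y[(n-m) mod 2]

Computing each output sample:
(x ⊛ y)[0] = 3
(x ⊛ y)[1] = -6

x ⊛ y = [3, -6]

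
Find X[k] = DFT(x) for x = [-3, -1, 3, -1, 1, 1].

X[k] = Σ(n=0 to 5) x[n] · ω_6^(nk)
where ω_6 = e^(-2πi/6)

Computing each X[k]:
X[0] = 0
X[1] = -4
X[2] = -6.0000+3.4641i
X[3] = 2
X[4] = -6.0000-3.4641i
X[5] = -4

X = [0, -4, -6.0000+3.4641i, 2, -6.0000-3.4641i, -4]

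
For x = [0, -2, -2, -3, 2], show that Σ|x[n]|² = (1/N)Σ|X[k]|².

Time domain:
Σ|x[n]|² = |0|² + |-2|² + |-2|² + |-3|² + |2|² = 21.0000

Frequency domain:
(1/5)Σ|X[k]|² = (1/5)(|-5|² + |4.0451+3.2164i|² + |-1.5451+3.3022i|² + |-1.5451-3.3022i|² + |4.0451-3.2164i|²) = (1/5)·105.0000 = 21.0000

Both sides agree, confirming Parseval's theorem.

Σ|x[n]|² = (1/N)Σ|X[k]|² = 21.0000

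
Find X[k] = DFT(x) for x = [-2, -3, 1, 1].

X[k] = Σ(n=0 to 3) x[n] · ω_4^(nk)
where ω_4 = e^(-2πi/4)

Computing each X[k]:
X[0] = -3
X[1] = -3+4i
X[2] = 1
X[3] = -3-4i

X = [-3, -3+4i, 1, -3-4i]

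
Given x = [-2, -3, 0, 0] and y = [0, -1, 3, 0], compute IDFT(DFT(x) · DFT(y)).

(x ⊛ y)[n] = Σ(m=0 to 3) x[m] · y[(n-m) mod 4]

Computing each output sample:
(x ⊛ y)[0] = 0
(x ⊛ y)[1] = 2
(x ⊛ y)[2] = -3
(x ⊛ y)[3] = -9

x ⊛ y = [0, 2, -3, -9]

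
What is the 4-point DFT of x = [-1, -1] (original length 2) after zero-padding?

Original 2-point DFT: [-2, 0]
Zero-padded 4-point DFT provides frequency interpolation.

DFT_4([x, 0, ...]) = [-2, -1+1i, 0, -1-1i]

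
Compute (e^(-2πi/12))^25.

Since ω_12^12 = 1, powers reduce modulo 12.
25 mod 12 = 1
So ω_12^25 = ω_12^1 = e^(-2πi·1/12)

ω_12^25 = ω_12^1 = 0.8660-0.5000i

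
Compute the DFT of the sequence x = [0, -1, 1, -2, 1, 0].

X[k] = Σ(n=0 to 5) x[n] · ω_6^(nk)
where ω_6 = e^(-2πi/6)

Computing each X[k]:
X[0] = -1
X[1] = 0.5000+0.8660i
X[2] = -2.5000+0.8660i
X[3] = 5
X[4] = -2.5000-0.8660i
X[5] = 0.5000-0.8660i

X = [-1, 0.5000+0.8660i, -2.5000+0.8660i, 5, -2.5000-0.8660i, 0.5000-0.8660i]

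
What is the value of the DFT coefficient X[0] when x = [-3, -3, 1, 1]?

X[0] = Σ(n=0 to 3) x[n] · ω_4^0 = Σ x[n]
= (-3) + (-3) + (1) + (1)

X[0] = -4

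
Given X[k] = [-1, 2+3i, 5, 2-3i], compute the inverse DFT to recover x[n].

x[n] = (1/4) Σ(k=0 to 3) X[k] · e^(2πikn/4)

Computing each x[n]:
x[0] = 2
x[1] = -3
x[2] = 0
x[3] = 0

x = [2, -3, 0, 0]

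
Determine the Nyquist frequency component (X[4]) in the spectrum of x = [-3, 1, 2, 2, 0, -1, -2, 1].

X[4] = Σ(n=0 to 7) x[n] · ω_8^(4n) where ω_8 = e^(-2πi/8)
= (-3)·ω_8^0 + (1)·ω_8^4 + (2)·ω_8^8 + (2)·ω_8^12 + (0)·ω_8^16 + (-1)·ω_8^20 + (-2)·ω_8^24 + (1)·ω_8^28

X[4] = -6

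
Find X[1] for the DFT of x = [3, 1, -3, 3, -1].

X[1] = Σ(n=0 to 4) x[n] · ω_5^(1n) where ω_5 = e^(-2πi/5)
= (3)·ω_5^0 + (1)·ω_5^1 + (-3)·ω_5^2 + (3)·ω_5^3 + (-1)·ω_5^4

X[1] = 3.0000+1.6246i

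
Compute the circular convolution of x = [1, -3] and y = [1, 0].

(x ⊛ y)[n] = Σ(m=0 to 1) x[m] · y[(n-m) mod 2]

Computing each output sample:
(x ⊛ y)[0] = 1
(x ⊛ y)[1] = -3

x ⊛ y = [1, -3]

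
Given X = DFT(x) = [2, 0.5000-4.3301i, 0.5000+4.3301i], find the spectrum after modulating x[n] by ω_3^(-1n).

Modulation property: DFT(ω_3^(-1n)·x[n]) = X[(k-1) mod 3], so circularly shift X by 1 positions.

X[k-1] = [0.5000+4.3301i, 2, 0.5000-4.3301i]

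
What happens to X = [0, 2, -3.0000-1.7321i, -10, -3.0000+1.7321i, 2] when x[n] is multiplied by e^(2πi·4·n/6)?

Modulation property: DFT(ω_6^(-4n)·x[n]) = X[(k-4) mod 6], so circularly shift X by 4 positions.

X[k-4] = [-3.0000-1.7321i, -10, -3.0000+1.7321i, 2, 0, 2]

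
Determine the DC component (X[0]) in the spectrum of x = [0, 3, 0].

X[0] = Σ(n=0 to 2) x[n] · ω_3^0 = Σ x[n]
= (0) + (3) + (0)

X[0] = 3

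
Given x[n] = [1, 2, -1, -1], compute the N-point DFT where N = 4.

X[k] = Σ(n=0 to 3) x[n] · ω_4^(nk)
where ω_4 = e^(-2πi/4)

Computing each X[k]:
X[0] = 1
X[1] = 2-3i
X[2] = -1
X[3] = 2+3i

X = [1, 2-3i, -1, 2+3i]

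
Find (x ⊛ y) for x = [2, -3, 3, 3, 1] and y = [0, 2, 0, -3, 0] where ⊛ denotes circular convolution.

(x ⊛ y)[n] = Σ(m=0 to 4) x[m] · y[(n-m) mod 5]

Computing each output sample:
(x ⊛ y)[0] = -7
(x ⊛ y)[1] = -5
(x ⊛ y)[2] = -9
(x ⊛ y)[3] = 0
(x ⊛ y)[4] = 15

x ⊛ y = [-7, -5, -9, 0, 15]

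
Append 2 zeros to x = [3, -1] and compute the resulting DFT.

Original 2-point DFT: [2, 4]
Zero-padded 4-point DFT provides frequency interpolation.

DFT_4([x, 0, ...]) = [2, 3+1i, 4, 3-1i]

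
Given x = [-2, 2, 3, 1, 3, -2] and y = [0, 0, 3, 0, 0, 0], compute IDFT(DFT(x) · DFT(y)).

(x ⊛ y)[n] = Σ(m=0 to 5) x[m] · y[(n-m) mod 6]

Computing each output sample:
(x ⊛ y)[0] = 9
(x ⊛ y)[1] = -6
(x ⊛ y)[2] = -6
(x ⊛ y)[3] = 6
(x ⊛ y)[4] = 9
(x ⊛ y)[5] = 3

x ⊛ y = [9, -6, -6, 6, 9, 3]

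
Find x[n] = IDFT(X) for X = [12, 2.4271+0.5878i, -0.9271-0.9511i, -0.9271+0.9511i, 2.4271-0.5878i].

x[n] = (1/5) Σ(k=0 to 4) X[k] · e^(2πikn/5)

Computing each x[n]:
x[0] = 3
x[1] = 3
x[2] = 1
x[3] = 2
x[4] = 3

x = [3, 3, 1, 2, 3]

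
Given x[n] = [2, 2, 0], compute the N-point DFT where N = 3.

X[k] = Σ(n=0 to 2) x[n] · ω_3^(nk)
where ω_3 = e^(-2πi/3)

Computing each X[k]:
X[0] = 4
X[1] = 1.0000-1.7321i
X[2] = 1.0000+1.7321i

X = [4, 1.0000-1.7321i, 1.0000+1.7321i]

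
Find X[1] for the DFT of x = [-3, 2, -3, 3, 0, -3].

X[1] = Σ(n=0 to 5) x[n] · ω_6^(1n) where ω_6 = e^(-2πi/6)
= (-3)·ω_6^0 + (2)·ω_6^1 + (-3)·ω_6^2 + (3)·ω_6^3 + (0)·ω_6^4 + (-3)·ω_6^5

X[1] = -5.0000-1.7321i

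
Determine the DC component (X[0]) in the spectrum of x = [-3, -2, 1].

X[0] = Σ(n=0 to 2) x[n] · ω_3^0 = Σ x[n]
= (-3) + (-2) + (1)

X[0] = -4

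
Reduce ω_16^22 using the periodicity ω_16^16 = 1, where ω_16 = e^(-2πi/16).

Since ω_16^16 = 1, powers reduce modulo 16.
22 mod 16 = 6
So ω_16^22 = ω_16^6 = e^(-2πi·6/16)

ω_16^22 = ω_16^6 = -0.7071-0.7071i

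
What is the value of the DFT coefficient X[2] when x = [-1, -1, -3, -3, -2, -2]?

X[2] = Σ(n=0 to 5) x[n] · ω_6^(2n) where ω_6 = e^(-2πi/6)
= (-1)·ω_6^0 + (-1)·ω_6^2 + (-3)·ω_6^4 + (-3)·ω_6^6 + (-2)·ω_6^8 + (-2)·ω_6^10

X[2] = -1.7321i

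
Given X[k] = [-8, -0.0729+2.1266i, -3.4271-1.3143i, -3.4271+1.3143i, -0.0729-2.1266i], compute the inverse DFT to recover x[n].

x[n] = (1/5) Σ(k=0 to 4) X[k] · e^(2πikn/5)

Computing each x[n]:
x[0] = -3
x[1] = -1
x[2] = -3
x[3] = -1
x[4] = 0

x = [-3, -1, -3, -1, 0]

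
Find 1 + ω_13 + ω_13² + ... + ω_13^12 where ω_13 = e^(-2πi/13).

Sum of all nth roots of unity equals 0 for n > 1 (geometric series with r ≠ 1).

0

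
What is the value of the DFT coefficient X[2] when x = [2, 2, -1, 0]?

X[2] = Σ(n=0 to 3) x[n] · ω_4^(2n) where ω_4 = e^(-2πi/4)
= (2)·ω_4^0 + (2)·ω_4^2 + (-1)·ω_4^4 + (0)·ω_4^6

X[2] = -1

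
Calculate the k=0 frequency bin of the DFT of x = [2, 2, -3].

X[0] = Σ(n=0 to 2) x[n] · ω_3^0 = Σ x[n]
= (2) + (2) + (-3)

X[0] = 1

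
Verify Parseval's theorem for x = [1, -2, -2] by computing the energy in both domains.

Time domain:
Σ|x[n]|² = |1|² + |-2|² + |-2|² = 9.0000

Frequency domain:
(1/3)Σ|X[k]|² = (1/3)(|-3|² + |3|² + |3|²) = (1/3)·27.0000 = 9.0000

Both sides agree, confirming Parseval's theorem.

Σ|x[n]|² = (1/N)Σ|X[k]|² = 9.0000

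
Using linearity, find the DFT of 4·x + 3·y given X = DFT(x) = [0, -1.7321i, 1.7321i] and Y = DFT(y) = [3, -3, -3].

By linearity: DFT(4x + 3y) = 4·DFT(x) + 3·DFT(y)
= 4·[0, -1.7321i, 1.7321i] + 3·[3, -3, -3]

Computing element-wise:
Z[0] = 4·(0) + 3·(3) = 9
Z[1] = 4·(-1.7321i) + 3·(-3) = -9.0000-6.9284i
Z[2] = 4·(1.7321i) + 3·(-3) = -9.0000+6.9284i

DFT(4x + 3y) = 4·X + 3·Y = [9, -9.0000-6.9284i, -9.0000+6.9284i]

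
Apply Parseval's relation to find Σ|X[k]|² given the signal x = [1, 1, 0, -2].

Parseval: Σ|x[n]|² = (1/N)Σ|X[k]|², so Σ|X[k]|² = N·Σ|x[n]|² = 4·6.0000

Σ|X[k]|² = N·Σ|x[n]|² = 4·6.0000 = 24.0000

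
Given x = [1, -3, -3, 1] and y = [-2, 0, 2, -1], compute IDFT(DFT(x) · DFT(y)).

(x ⊛ y)[n] = Σ(m=0 to 3) x[m] · y[(n-m) mod 4]

Computing each output sample:
(x ⊛ y)[0] = -5
(x ⊛ y)[1] = 11
(x ⊛ y)[2] = 7
(x ⊛ y)[3] = -9

x ⊛ y = [-5, 11, 7, -9]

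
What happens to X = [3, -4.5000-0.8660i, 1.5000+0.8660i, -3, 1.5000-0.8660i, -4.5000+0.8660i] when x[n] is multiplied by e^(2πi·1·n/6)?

Modulation property: DFT(ω_6^(-1n)·x[n]) = X[(k-1) mod 6], so circularly shift X by 1 positions.

X[k-1] = [-4.5000+0.8660i, 3, -4.5000-0.8660i, 1.5000+0.8660i, -3, 1.5000-0.8660i]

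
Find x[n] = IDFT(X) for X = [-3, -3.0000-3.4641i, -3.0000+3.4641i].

x[n] = (1/3) Σ(k=0 to 2) X[k] · e^(2πikn/3)

Computing each x[n]:
x[0] = -3
x[1] = 2
x[2] = -2

x = [-3, 2, -2]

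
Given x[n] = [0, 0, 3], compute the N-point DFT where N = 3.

X[k] = Σ(n=0 to 2) x[n] · ω_3^(nk)
where ω_3 = e^(-2πi/3)

Computing each X[k]:
X[0] = 3
X[1] = -1.5000+2.5981i
X[2] = -1.5000-2.5981i

X = [3, -1.5000+2.5981i, -1.5000-2.5981i]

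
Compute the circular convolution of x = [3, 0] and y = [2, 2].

(x ⊛ y)[n] = Σ(m=0 to 1) x[m] · y[(n-m) mod 2]

Computing each output sample:
(x ⊛ y)[0] = 6
(x ⊛ y)[1] = 6

x ⊛ y = [6, 6]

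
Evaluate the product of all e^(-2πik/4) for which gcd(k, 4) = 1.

The primitive 4th roots of unity are ω_4^k for k coprime to 4: k ∈ {1, 3}
Their product equals the constant term of the cyclotomic polynomial Φ_4(x) up to sign.
For n ≥ 3, the product of all primitive nth roots of unity is 1. (For n=1 it is 1; for n=2 it is -1.)

1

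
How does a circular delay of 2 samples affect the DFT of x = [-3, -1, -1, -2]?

Time shift by 2: X_shifted[k] = ω_4^(2k) · X[k]
Shifted x = [-1, -2, -3, -1]

DFT(x[n-2]) = [-7, 2+1i, -1, 2-1i]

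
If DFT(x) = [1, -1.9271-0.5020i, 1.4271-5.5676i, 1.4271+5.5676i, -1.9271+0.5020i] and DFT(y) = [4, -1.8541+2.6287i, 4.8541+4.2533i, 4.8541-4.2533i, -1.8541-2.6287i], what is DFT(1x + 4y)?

By linearity: DFT(1x + 4y) = 1·DFT(x) + 4·DFT(y)
= 1·[1, -1.9271-0.5020i, 1.4271-5.5676i, 1.4271+5.5676i, -1.9271+0.5020i] + 4·[4, -1.8541+2.6287i, 4.8541+4.2533i, 4.8541-4.2533i, -1.8541-2.6287i]

Computing element-wise:
Z[0] = 1·(1) + 4·(4) = 17
Z[1] = 1·(-1.9271-0.5020i) + 4·(-1.8541+2.6287i) = -9.3435+10.0128i
Z[2] = 1·(1.4271-5.5676i) + 4·(4.8541+4.2533i) = 20.8435+11.4456i
Z[3] = 1·(1.4271+5.5676i) + 4·(4.8541-4.2533i) = 20.8435-11.4456i
Z[4] = 1·(-1.9271+0.5020i) + 4·(-1.8541-2.6287i) = -9.3435-10.0128i

DFT(1x + 4y) = 1·X + 4·Y = [17, -9.3435+10.0128i, 20.8435+11.4456i, 20.8435-11.4456i, -9.3435-10.0128i]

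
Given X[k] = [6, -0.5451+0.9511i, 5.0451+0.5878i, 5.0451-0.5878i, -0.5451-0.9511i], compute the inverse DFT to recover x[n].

x[n] = (1/5) Σ(k=0 to 4) X[k] · e^(2πikn/5)

Computing each x[n]:
x[0] = 3
x[1] = -1
x[2] = 2
x[3] = 2
x[4] = 0

x = [3, -1, 2, 2, 0]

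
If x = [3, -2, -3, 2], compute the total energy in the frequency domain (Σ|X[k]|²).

Parseval: Σ|x[n]|² = (1/N)Σ|X[k]|², so Σ|X[k]|² = N·Σ|x[n]|² = 4·26.0000

Σ|X[k]|² = N·Σ|x[n]|² = 4·26.0000 = 104.0000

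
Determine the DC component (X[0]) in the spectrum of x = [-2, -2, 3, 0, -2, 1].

X[0] = Σ(n=0 to 5) x[n] · ω_6^0 = Σ x[n]
= (-2) + (-2) + (3) + (0) + (-2) + (1)

X[0] = -2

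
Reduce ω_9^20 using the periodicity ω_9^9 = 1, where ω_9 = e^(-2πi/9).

Since ω_9^9 = 1, powers reduce modulo 9.
20 mod 9 = 2
So ω_9^20 = ω_9^2 = e^(-2πi·2/9)

ω_9^20 = ω_9^2 = 0.1736-0.9848i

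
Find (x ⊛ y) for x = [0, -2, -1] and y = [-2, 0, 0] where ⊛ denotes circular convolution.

(x ⊛ y)[n] = Σ(m=0 to 2) x[m] · y[(n-m) mod 3]

Computing each output sample:
(x ⊛ y)[0] = 0
(x ⊛ y)[1] = 4
(x ⊛ y)[2] = 2

x ⊛ y = [0, 4, 2]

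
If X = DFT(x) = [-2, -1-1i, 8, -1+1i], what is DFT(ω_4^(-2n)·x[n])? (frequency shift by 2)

Modulation property: DFT(ω_4^(-2n)·x[n]) = X[(k-2) mod 4], so circularly shift X by 2 positions.

X[k-2] = [8, -1+1i, -2, -1-1i]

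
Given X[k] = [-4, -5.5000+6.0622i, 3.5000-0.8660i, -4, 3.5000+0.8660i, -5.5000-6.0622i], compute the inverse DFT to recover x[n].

x[n] = (1/6) Σ(k=0 to 5) X[k] · e^(2πikn/6)

Computing each x[n]:
x[0] = -2
x[1] = -3
x[2] = -3
x[3] = 3
x[4] = 1
x[5] = 0

x = [-2, -3, -3, 3, 1, 0]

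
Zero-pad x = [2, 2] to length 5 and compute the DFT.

Original 2-point DFT: [4, 0]
Zero-padded 5-point DFT provides frequency interpolation.

DFT_5([x, 0, ...]) = [4, 2.6180-1.9021i, 0.3820-1.1756i, 0.3820+1.1756i, 2.6180+1.9021i]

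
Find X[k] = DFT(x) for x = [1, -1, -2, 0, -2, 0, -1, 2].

X[k] = Σ(n=0 to 7) x[n] · ω_8^(nk)
where ω_8 = e^(-2πi/8)

Computing each X[k]:
X[0] = -3
X[1] = 3.7071+3.1213i
X[2] = 2+3i
X[3] = 2.2929+1.1213i
X[4] = -5
X[5] = 2.2929-1.1213i
X[6] = 2-3i
X[7] = 3.7071-3.1213i

X = [-3, 3.7071+3.1213i, 2+3i, 2.2929+1.1213i, -5, 2.2929-1.1213i, 2-3i, 3.7071-3.1213i]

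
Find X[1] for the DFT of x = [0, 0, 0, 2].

X[1] = Σ(n=0 to 3) x[n] · ω_4^(1n) where ω_4 = e^(-2πi/4)
= (0)·ω_4^0 + (0)·ω_4^1 + (0)·ω_4^2 + (2)·ω_4^3

X[1] = 2i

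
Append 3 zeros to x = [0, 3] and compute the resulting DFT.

Original 2-point DFT: [3, -3]
Zero-padded 5-point DFT provides frequency interpolation.

DFT_5([x, 0, ...]) = [3, 0.9271-2.8532i, -2.4271-1.7634i, -2.4271+1.7634i, 0.9271+2.8532i]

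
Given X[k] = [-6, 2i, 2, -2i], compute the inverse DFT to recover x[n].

x[n] = (1/4) Σ(k=0 to 3) X[k] · e^(2πikn/4)

Computing each x[n]:
x[0] = -1
x[1] = -3
x[2] = -1
x[3] = -1

x = [-1, -3, -1, -1]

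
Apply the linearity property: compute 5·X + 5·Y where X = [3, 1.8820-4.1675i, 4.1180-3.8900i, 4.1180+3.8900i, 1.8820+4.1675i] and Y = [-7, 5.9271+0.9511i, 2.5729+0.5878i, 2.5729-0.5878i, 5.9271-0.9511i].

By linearity: DFT(5x + 5y) = 5·DFT(x) + 5·DFT(y)
= 5·[3, 1.8820-4.1675i, 4.1180-3.8900i, 4.1180+3.8900i, 1.8820+4.1675i] + 5·[-7, 5.9271+0.9511i, 2.5729+0.5878i, 2.5729-0.5878i, 5.9271-0.9511i]

Computing element-wise:
Z[0] = 5·(3) + 5·(-7) = -20
Z[1] = 5·(1.8820-4.1675i) + 5·(5.9271+0.9511i) = 39.0455-16.0820i
Z[2] = 5·(4.1180-3.8900i) + 5·(2.5729+0.5878i) = 33.4545-16.5110i
Z[3] = 5·(4.1180+3.8900i) + 5·(2.5729-0.5878i) = 33.4545+16.5110i
Z[4] = 5·(1.8820+4.1675i) + 5·(5.9271-0.9511i) = 39.0455+16.0820i

DFT(5x + 5y) = 5·X + 5·Y = [-20, 39.0455-16.0820i, 33.4545-16.5110i, 33.4545+16.5110i, 39.0455+16.0820i]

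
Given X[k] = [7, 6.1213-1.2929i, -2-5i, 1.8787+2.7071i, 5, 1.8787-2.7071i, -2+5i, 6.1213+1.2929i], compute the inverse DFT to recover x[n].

x[n] = (1/8) Σ(k=0 to 7) X[k] · e^(2πikn/8)

Computing each x[n]:
x[0] = 3
x[1] = 2
x[2] = 3
x[3] = -2
x[4] = -1
x[5] = 1
x[6] = 1
x[7] = 0

x = [3, 2, 3, -2, -1, 1, 1, 0]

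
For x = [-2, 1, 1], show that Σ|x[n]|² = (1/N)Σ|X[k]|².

Time domain:
Σ|x[n]|² = |-2|² + |1|² + |1|² = 6.0000

Frequency domain:
(1/3)Σ|X[k]|² = (1/3)(|0|² + |-3|² + |-3|²) = (1/3)·18.0000 = 6.0000

Both sides agree, confirming Parseval's theorem.

Σ|x[n]|² = (1/N)Σ|X[k]|² = 6.0000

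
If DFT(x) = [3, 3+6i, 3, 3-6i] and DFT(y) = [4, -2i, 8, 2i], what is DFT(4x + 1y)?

By linearity: DFT(4x + 1y) = 4·DFT(x) + 1·DFT(y)
= 4·[3, 3+6i, 3, 3-6i] + 1·[4, -2i, 8, 2i]

Computing element-wise:
Z[0] = 4·(3) + 1·(4) = 16
Z[1] = 4·(3+6i) + 1·(-2i) = 12+22i
Z[2] = 4·(3) + 1·(8) = 20
Z[3] = 4·(3-6i) + 1·(2i) = 12-22i

DFT(4x + 1y) = 4·X + 1·Y = [16, 12+22i, 20, 12-22i]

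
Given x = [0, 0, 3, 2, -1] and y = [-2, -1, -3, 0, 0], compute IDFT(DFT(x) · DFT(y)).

(x ⊛ y)[n] = Σ(m=0 to 4) x[m] · y[(n-m) mod 5]

Computing each output sample:
(x ⊛ y)[0] = -5
(x ⊛ y)[1] = 3
(x ⊛ y)[2] = -6
(x ⊛ y)[3] = -7
(x ⊛ y)[4] = -9

x ⊛ y = [-5, 3, -6, -7, -9]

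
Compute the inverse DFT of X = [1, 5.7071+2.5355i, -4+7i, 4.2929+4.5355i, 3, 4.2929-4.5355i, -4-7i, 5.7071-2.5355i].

x[n] = (1/8) Σ(k=0 to 7) X[k] · e^(2πikn/8)

Computing each x[n]:
x[0] = 2
x[1] = -3
x[2] = 2
x[3] = 0
x[4] = -3
x[5] = -1
x[6] = 1
x[7] = 3

x = [2, -3, 2, 0, -3, -1, 1, 3]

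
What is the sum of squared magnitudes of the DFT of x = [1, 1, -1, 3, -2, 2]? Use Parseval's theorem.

Parseval: Σ|x[n]|² = (1/N)Σ|X[k]|², so Σ|X[k]|² = N·Σ|x[n]|² = 6·20.0000

Σ|X[k]|² = N·Σ|x[n]|² = 6·20.0000 = 120.0000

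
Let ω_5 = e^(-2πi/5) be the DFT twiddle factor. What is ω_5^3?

ω_5^3 = e^(-2πi·3/5)
= cos(-2π·3/5) + i·sin(-2π·3/5)
= cos(-6π/5) + i·sin(-6π/5)

ω_5^3 = cos(-6π/5) + i·sin(-6π/5) = -0.8090+0.5878i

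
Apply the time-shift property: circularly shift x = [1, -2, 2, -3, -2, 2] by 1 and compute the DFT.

Time shift by 1: X_shifted[k] = ω_6^(1k) · X[k]
Shifted x = [2, 1, -2, 2, -3, -2]

DFT(x[n-1]) = [-2, 2.0000-3.4641i, 7.0000-1.7321i, -4, 7.0000+1.7321i, 2.0000+3.4641i]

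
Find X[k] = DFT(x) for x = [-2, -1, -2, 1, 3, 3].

X[k] = Σ(n=0 to 5) x[n] · ω_6^(nk)
where ω_6 = e^(-2πi/6)

Computing each X[k]:
X[0] = 2
X[1] = -2.5000+7.7942i
X[2] = -2.5000-0.8660i
X[3] = -4
X[4] = -2.5000+0.8660i
X[5] = -2.5000-7.7942i

X = [2, -2.5000+7.7942i, -2.5000-0.8660i, -4, -2.5000+0.8660i, -2.5000-7.7942i]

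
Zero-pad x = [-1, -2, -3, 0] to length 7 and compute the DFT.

Original 4-point DFT: [-6, 2+2i, -2, 2-2i]
Zero-padded 7-point DFT provides frequency interpolation.

DFT_7([x, 0, ...]) = [-6, -1.5794+4.4884i, 2.1479+0.6482i, -1.0685-1.4777i, -1.0685+1.4777i, 2.1479-0.6482i, -1.5794-4.4884i]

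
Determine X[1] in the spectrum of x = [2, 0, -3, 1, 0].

X[1] = Σ(n=0 to 4) x[n] · ω_5^(1n) where ω_5 = e^(-2πi/5)
= (2)·ω_5^0 + (0)·ω_5^1 + (-3)·ω_5^2 + (1)·ω_5^3 + (0)·ω_5^4

X[1] = 3.6180+2.3511i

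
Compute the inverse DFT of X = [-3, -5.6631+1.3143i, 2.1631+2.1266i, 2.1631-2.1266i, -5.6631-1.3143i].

x[n] = (1/5) Σ(k=0 to 4) X[k] · e^(2πikn/5)

Computing each x[n]:
x[0] = -2
x[1] = -3
x[2] = 2
x[3] = 1
x[4] = -1

x = [-2, -3, 2, 1, -1]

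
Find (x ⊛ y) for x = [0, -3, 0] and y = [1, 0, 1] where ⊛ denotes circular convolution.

(x ⊛ y)[n] = Σ(m=0 to 2) x[m] · y[(n-m) mod 3]

Computing each output sample:
(x ⊛ y)[0] = -3
(x ⊛ y)[1] = -3
(x ⊛ y)[2] = 0

x ⊛ y = [-3, -3, 0]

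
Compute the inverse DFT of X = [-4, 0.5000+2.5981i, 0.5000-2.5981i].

x[n] = (1/3) Σ(k=0 to 2) X[k] · e^(2πikn/3)

Computing each x[n]:
x[0] = -1
x[1] = -3
x[2] = 0

x = [-1, -3, 0]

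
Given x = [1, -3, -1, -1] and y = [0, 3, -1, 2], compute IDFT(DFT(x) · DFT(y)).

(x ⊛ y)[n] = Σ(m=0 to 3) x[m] · y[(n-m) mod 4]

Computing each output sample:
(x ⊛ y)[0] = -8
(x ⊛ y)[1] = 2
(x ⊛ y)[2] = -12
(x ⊛ y)[3] = 2

x ⊛ y = [-8, 2, -12, 2]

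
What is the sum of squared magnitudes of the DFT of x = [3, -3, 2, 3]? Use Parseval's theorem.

Parseval: Σ|x[n]|² = (1/N)Σ|X[k]|², so Σ|X[k]|² = N·Σ|x[n]|² = 4·31.0000

Σ|X[k]|² = N·Σ|x[n]|² = 4·31.0000 = 124.0000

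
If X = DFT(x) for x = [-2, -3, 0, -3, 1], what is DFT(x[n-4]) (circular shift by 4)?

Time shift by 4: X_shifted[k] = ω_5^(4k) · X[k]
Shifted x = [-3, 0, -3, 1, -2]

DFT(x[n-4]) = [-7, -2.0000+0.4490i, -2.0000-4.9798i, -2.0000+4.9798i, -2.0000-0.4490i]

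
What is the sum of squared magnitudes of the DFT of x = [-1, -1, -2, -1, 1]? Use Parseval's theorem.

Parseval: Σ|x[n]|² = (1/N)Σ|X[k]|², so Σ|X[k]|² = N·Σ|x[n]|² = 5·8.0000

Σ|X[k]|² = N·Σ|x[n]|² = 5·8.0000 = 40.0000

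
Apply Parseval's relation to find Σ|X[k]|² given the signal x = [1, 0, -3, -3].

Parseval: Σ|x[n]|² = (1/N)Σ|X[k]|², so Σ|X[k]|² = N·Σ|x[n]|² = 4·19.0000

Σ|X[k]|² = N·Σ|x[n]|² = 4·19.0000 = 76.0000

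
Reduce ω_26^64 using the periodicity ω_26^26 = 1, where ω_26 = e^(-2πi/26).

Since ω_26^26 = 1, powers reduce modulo 26.
64 mod 26 = 12
So ω_26^64 = ω_26^12 = e^(-2πi·12/26)

ω_26^64 = ω_26^12 = -0.9709-0.2393i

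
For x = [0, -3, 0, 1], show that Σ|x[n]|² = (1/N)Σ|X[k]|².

Time domain:
Σ|x[n]|² = |0|² + |-3|² + |0|² + |1|² = 10.0000

Frequency domain:
(1/4)Σ|X[k]|² = (1/4)(|-2|² + |4i|² + |2|² + |-4i|²) = (1/4)·40.0000 = 10.0000

Both sides agree, confirming Parseval's theorem.

Σ|x[n]|² = (1/N)Σ|X[k]|² = 10.0000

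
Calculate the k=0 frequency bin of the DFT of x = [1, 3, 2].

X[0] = Σ(n=0 to 2) x[n] · ω_3^0 = Σ x[n]
= (1) + (3) + (2)

X[0] = 6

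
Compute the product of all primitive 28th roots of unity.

The primitive 28th roots of unity are ω_28^k for k coprime to 28: k ∈ {1, 3, 5, 9, 11, 13, 15, 17, 19, 23, 25, 27}
Their product equals the constant term of the cyclotomic polynomial Φ_28(x) up to sign.
For n ≥ 3, the product of all primitive nth roots of unity is 1. (For n=1 it is 1; for n=2 it is -1.)

1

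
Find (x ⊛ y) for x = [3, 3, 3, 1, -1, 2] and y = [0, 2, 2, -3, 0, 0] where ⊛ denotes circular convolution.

(x ⊛ y)[n] = Σ(m=0 to 5) x[m] · y[(n-m) mod 6]

Computing each output sample:
(x ⊛ y)[0] = -1
(x ⊛ y)[1] = 13
(x ⊛ y)[2] = 6
(x ⊛ y)[3] = 3
(x ⊛ y)[4] = -1
(x ⊛ y)[5] = -9

x ⊛ y = [-1, 13, 6, 3, -1, -9]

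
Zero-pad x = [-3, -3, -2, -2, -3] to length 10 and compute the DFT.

Original 5-point DFT: [-13, -1.6180, 0.6180, 0.6180, -1.6180]
Zero-padded 10-point DFT provides frequency interpolation.

DFT_10([x, 0, ...]) = [-13, -3.0000+7.3309i, -1.6180, -3.0000+3.3552i, 0.6180, -3, 0.6180, -3.0000-3.3552i, -1.6180, -3.0000-7.3309i]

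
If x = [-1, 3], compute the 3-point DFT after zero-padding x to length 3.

Original 2-point DFT: [2, -4]
Zero-padded 3-point DFT provides frequency interpolation.

DFT_3([x, 0, ...]) = [2, -2.5000-2.5981i, -2.5000+2.5981i]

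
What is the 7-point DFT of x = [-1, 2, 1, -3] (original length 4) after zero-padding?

Original 4-point DFT: [-1, -2-5i, 1, -2+5i]
Zero-padded 7-point DFT provides frequency interpolation.

DFT_7([x, 0, ...]) = [-1, 2.7274-1.2369i, -4.2165-3.8615i, -1.5109+2.8388i, -1.5109-2.8388i, -4.2165+3.8615i, 2.7274+1.2369i]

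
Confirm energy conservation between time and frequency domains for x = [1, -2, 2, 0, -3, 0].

Time domain:
Σ|x[n]|² = |1|² + |-2|² + |2|² + |0|² + |-3|² + |0|² = 18.0000

Frequency domain:
(1/6)Σ|X[k]|² = (1/6)(|-2|² + |0.5000-2.5981i|² + |2.5000+6.0622i|² + |2|² + |2.5000-6.0622i|² + |0.5000+2.5981i|²) = (1/6)·108.0000 = 18.0000

Both sides agree, confirming Parseval's theorem.

Σ|x[n]|² = (1/N)Σ|X[k]|² = 18.0000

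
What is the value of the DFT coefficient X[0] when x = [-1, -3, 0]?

X[0] = Σ(n=0 to 2) x[n] · ω_3^0 = Σ x[n]
= (-1) + (-3) + (0)

X[0] = -4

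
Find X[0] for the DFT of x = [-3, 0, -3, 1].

X[0] = Σ(n=0 to 3) x[n] · ω_4^0 = Σ x[n]
= (-3) + (0) + (-3) + (1)

X[0] = -5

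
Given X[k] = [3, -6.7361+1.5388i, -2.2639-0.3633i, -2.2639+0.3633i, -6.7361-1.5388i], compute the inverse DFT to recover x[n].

x[n] = (1/5) Σ(k=0 to 4) X[k] · e^(2πikn/5)

Computing each x[n]:
x[0] = -3
x[1] = 0
x[2] = 2
x[3] = 3
x[4] = 1

x = [-3, 0, 2, 3, 1]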